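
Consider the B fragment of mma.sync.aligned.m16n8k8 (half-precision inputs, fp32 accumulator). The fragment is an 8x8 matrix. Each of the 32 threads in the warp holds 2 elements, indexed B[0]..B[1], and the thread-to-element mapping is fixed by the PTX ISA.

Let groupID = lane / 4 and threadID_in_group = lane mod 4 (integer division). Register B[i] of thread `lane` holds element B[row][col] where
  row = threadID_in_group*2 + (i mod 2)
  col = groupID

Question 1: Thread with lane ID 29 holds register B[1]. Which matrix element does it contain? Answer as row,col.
3,7

L=29->gid=29>>2=7, tid=29&3=1
[1]->row 1·2+1=3  col gid=7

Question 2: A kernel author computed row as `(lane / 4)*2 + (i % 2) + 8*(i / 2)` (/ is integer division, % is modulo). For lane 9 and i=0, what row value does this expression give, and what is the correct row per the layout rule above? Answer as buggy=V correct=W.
buggy=4 correct=2

`(lane / 4)*2 + (i % 2) + 8*(i / 2)`[9,0]->4
9: g=2,t=1
[0] (1*2+0,2) = (2,2)
row: 4 vs 2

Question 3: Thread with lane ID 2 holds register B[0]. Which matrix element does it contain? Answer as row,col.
2: G=0,T=2
[0] (2*2+0,0) = (4,0)

4,0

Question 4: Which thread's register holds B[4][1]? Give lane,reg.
6,0

c=1→G=1  r=4→T=2,p=0
L=1*4+2=6  i=0=0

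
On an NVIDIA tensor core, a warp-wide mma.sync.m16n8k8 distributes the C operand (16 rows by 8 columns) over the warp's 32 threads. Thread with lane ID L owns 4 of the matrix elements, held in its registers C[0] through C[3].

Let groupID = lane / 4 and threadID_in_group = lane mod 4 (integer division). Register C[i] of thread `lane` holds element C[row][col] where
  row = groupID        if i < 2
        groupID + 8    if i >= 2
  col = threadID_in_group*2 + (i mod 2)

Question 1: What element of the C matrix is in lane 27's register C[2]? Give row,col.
14,6

lane 27: g=6 (27/4), t=3 (27%4)
i=2: r=6+8=14, c=3*2+0=6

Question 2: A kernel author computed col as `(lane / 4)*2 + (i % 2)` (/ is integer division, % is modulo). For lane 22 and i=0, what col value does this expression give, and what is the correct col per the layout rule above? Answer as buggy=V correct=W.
buggy=10 correct=4

`(lane / 4)*2 + (i % 2)`[22,0]->10
L=22->g=22>>2=5, t=22&3=2
[0]->row 5+0=5  col 2·2+0=4
col: 10 vs 4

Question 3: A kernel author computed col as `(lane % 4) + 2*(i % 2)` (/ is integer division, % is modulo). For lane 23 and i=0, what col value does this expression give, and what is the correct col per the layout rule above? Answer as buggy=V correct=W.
`(lane % 4) + 2*(i % 2)`[23,0]→3
L=23→G=23>>2=5, T=23&3=3
[0]→row 5+0=5  col 3·2+0=6
col: 3 vs 6

buggy=3 correct=6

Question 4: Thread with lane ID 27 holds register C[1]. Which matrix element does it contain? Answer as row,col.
L=27->gid=27>>2=6, tid=27&3=3
[1]->row 6+0=6  col 3·2+1=7

6,7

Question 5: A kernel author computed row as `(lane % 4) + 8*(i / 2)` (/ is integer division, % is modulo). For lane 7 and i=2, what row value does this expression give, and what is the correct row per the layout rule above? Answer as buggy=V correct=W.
`(lane % 4) + 8*(i / 2)`[7,2]=>11
L=7=>grp=7>>2=1, tig=7&3=3
[2]=>row 1+8=9  col 3·2+0=6
row: 11 vs 9

buggy=11 correct=9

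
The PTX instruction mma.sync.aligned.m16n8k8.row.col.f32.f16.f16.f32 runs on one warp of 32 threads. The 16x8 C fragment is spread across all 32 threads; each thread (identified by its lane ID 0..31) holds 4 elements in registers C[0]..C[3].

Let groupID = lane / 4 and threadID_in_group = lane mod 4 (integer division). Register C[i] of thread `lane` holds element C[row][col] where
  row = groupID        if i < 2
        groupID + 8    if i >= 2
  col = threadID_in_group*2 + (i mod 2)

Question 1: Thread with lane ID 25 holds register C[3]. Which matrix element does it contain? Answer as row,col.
14,3

lane 25→25/4=6, 25 mod 4=1
i=3  r:6+8→14  c:2·1+1→3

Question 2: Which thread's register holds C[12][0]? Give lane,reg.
r:12=>grp=4,rB=1  c:0=>tig=0,lo=0
L=4*4+0=16  i=1*2+0=2

16,2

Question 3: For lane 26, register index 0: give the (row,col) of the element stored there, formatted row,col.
6,4

lane 26→26/4=6, 26 mod 4=2
i=0  r:6+0→6  c:2·2+0→4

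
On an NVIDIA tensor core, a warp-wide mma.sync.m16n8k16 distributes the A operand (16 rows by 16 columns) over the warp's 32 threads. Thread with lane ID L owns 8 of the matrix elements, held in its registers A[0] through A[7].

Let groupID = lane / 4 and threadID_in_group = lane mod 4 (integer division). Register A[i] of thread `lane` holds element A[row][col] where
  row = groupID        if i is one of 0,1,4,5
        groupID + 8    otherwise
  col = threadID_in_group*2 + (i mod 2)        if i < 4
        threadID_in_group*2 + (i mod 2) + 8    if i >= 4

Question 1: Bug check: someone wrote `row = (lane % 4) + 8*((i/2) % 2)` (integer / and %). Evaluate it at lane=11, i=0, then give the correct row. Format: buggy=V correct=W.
`(lane % 4) + 8*((i/2) % 2)`[11,0]⇒3
L=11⇒gr=11>>2=2, th=11&3=3
[0]⇒row 2+0=2  col 3·2+0+0=6
row: 3 vs 2

buggy=3 correct=2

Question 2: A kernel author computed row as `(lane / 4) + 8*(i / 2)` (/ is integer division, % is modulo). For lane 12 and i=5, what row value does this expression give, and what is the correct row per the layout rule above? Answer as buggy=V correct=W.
`(lane / 4) + 8*(i / 2)`[12,5]->19
L=12->g=12>>2=3, t=12&3=0
[5]->row 3+0=3  col 0·2+1+8=9
row: 19 vs 3

buggy=19 correct=3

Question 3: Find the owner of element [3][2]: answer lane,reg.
13,0

r:3=>grp=3,rB=0  c:2=>cB=0,tig=1,lo=0
L=3*4+1=13  i=0*4+0*2+0=0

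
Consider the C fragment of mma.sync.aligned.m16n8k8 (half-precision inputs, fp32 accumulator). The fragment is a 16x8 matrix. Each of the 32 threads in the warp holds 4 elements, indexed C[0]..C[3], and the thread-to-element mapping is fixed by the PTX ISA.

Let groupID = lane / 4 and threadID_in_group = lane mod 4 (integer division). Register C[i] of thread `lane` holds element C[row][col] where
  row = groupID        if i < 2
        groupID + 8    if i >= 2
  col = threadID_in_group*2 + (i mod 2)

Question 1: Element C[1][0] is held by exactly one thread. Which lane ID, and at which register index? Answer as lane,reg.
4,0

r: 1->gid=1,r8=0  c: 0->tid=0,i&1=0
L=1*4+0=4  i=0*2+0=0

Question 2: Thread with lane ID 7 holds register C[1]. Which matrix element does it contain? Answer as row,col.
1,7

L=7->g=7>>2=1, t=7&3=3
[1]->row 1+0=1  col 3·2+1=7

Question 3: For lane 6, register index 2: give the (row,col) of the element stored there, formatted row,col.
9,4

lane 6: gr=1 (6/4), th=2 (6%4)
i=2: r=1+8=9, c=2*2+0=4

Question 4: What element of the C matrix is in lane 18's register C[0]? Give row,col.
4,4

lane 18: G=4 (18/4), T=2 (18%4)
i=0: r=4+0=4, c=2*2+0=4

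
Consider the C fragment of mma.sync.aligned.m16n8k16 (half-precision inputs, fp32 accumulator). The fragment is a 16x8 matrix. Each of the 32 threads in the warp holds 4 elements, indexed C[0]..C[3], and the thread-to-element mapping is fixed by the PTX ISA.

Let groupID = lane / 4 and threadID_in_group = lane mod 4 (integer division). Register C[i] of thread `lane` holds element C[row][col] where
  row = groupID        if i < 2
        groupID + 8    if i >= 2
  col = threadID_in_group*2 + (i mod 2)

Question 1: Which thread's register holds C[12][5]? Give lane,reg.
18,3

r=12⇒gr=4,Rb=1  c=5⇒th=2,odd=1
L=4*4+2=18  i=1*2+1=3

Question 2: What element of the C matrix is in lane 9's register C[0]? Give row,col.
L=9=>grp=9>>2=2, tig=9&3=1
[0]=>row 2+0=2  col 1·2+0=2

2,2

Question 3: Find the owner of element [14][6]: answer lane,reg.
r=14⇒gr=6,Rb=1  c=6⇒th=3,odd=0
L=6*4+3=27  i=1*2+0=2

27,2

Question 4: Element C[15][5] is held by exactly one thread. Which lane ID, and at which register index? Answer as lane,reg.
30,3

r:15=>grp=7,rB=1  c:5=>tig=2,lo=1
L=7*4+2=30  i=1*2+1=3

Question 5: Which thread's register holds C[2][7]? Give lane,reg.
11,1

r: 2->gid=2,r8=0  c: 7->tid=3,i&1=1
L=2*4+3=11  i=0*2+1=1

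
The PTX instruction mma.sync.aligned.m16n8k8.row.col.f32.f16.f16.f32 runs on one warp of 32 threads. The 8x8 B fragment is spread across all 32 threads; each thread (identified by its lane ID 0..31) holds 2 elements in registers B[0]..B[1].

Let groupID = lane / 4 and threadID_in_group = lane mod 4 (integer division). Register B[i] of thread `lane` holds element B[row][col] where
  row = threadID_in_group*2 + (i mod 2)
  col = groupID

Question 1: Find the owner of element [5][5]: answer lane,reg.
c: 5->gid=5  r: 5->tid=2,i&1=1
L=5*4+2=22  i=1=1

22,1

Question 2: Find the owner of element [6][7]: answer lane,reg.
31,0

c:7=>grp=7  r:6=>tig=3,lo=0
L=7*4+3=31  i=0=0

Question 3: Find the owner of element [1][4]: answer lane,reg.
c:4=>grp=4  r:1=>tig=0,lo=1
L=4*4+0=16  i=1=1

16,1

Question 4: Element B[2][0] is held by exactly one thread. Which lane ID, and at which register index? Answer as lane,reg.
c=0→G=0  r=2→T=1,p=0
L=0*4+1=1  i=0=0

1,0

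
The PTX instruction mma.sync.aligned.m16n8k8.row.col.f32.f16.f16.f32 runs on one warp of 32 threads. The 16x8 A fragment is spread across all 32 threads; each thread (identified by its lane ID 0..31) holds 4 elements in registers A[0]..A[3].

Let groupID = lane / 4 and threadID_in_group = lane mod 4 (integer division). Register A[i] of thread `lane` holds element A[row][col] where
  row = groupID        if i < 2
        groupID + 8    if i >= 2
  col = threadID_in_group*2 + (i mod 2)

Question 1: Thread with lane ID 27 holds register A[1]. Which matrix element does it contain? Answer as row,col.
6,7

27: g=6,t=3
[1] (6+0,3*2+1) = (6,7)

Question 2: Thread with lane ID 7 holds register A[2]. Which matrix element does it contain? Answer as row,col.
9,6

lane 7: g=1 (7/4), t=3 (7%4)
i=2: r=1+8=9, c=3*2+0=6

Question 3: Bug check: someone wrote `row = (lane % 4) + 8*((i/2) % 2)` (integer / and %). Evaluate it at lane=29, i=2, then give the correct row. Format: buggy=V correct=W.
buggy=9 correct=15

`(lane % 4) + 8*((i/2) % 2)`[29,2]->9
lane 29: g=7 (29/4), t=1 (29%4)
i=2: r=7+8=15, c=1*2+0=2
row: 9 vs 15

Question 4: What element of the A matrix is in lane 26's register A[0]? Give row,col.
6,4

lane 26: g=6 (26/4), t=2 (26%4)
i=0: r=6+0=6, c=2*2+0=4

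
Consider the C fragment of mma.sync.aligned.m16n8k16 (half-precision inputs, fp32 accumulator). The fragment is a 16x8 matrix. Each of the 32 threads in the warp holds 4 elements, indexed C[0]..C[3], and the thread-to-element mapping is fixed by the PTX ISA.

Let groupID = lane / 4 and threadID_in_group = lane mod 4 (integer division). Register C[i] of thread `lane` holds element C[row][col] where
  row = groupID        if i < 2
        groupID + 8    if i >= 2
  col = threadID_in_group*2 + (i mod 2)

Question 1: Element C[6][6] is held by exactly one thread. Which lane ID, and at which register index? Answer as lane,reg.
r:6=>grp=6,rB=0  c:6=>tig=3,lo=0
L=6*4+3=27  i=0*2+0=0

27,0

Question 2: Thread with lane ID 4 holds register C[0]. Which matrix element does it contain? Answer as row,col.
1,0

lane 4: grp=1 (4/4), tig=0 (4%4)
i=0: r=1+0=1, c=0*2+0=0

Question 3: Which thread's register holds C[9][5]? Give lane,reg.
r=9→G=1,rhi=1  c=5→T=2,p=1
L=1*4+2=6  i=1*2+1=3

6,3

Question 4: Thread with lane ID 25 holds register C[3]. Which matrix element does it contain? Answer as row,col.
25: G=6,T=1
[3] (6+8,1*2+1) = (14,3)

14,3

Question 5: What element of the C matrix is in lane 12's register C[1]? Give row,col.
lane 12->12/4=3, 12 mod 4=0
i=1  r:3+0->3  c:2·0+1->1

3,1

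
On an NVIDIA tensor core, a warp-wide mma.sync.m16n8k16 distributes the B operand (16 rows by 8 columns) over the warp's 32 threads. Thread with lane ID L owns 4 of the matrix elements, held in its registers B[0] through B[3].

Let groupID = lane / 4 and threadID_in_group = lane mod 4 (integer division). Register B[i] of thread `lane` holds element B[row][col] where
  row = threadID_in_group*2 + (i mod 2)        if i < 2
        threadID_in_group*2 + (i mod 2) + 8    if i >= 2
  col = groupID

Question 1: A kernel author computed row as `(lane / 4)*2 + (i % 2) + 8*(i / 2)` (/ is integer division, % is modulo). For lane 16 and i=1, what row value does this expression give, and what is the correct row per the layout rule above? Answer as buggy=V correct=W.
buggy=9 correct=1

`(lane / 4)*2 + (i % 2) + 8*(i / 2)`[16,1]->9
L=16->gid=16>>2=4, tid=16&3=0
[1]->row 0·2+1+0=1  col gid=4
row: 9 vs 1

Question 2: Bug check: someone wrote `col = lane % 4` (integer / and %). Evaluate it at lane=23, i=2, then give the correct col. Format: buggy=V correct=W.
buggy=3 correct=5

`lane % 4`[23,2]=>3
L=23=>grp=23>>2=5, tig=23&3=3
[2]=>row 3·2+0+8=14  col grp=5
col: 3 vs 5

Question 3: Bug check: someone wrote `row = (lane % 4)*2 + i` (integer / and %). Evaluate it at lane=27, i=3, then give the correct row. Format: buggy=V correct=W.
`(lane % 4)*2 + i`[27,3]=>9
lane 27: grp=6 (27/4), tig=3 (27%4)
i=3: r=3*2+1+8=15, c=grp=6
row: 9 vs 15

buggy=9 correct=15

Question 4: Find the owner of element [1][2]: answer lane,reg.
c:2=>grp=2  r:1=>rB=0,tig=0,lo=1
L=2*4+0=8  i=0*2+1=1

8,1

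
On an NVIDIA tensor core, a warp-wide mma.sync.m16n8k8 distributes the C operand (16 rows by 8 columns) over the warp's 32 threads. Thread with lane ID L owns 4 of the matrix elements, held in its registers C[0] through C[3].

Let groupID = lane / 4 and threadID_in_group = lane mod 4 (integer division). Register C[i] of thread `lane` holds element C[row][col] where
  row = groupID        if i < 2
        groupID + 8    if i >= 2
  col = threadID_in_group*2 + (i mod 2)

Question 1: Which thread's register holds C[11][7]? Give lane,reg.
15,3

r:11=>grp=3,rB=1  c:7=>tig=3,lo=1
L=3*4+3=15  i=1*2+1=3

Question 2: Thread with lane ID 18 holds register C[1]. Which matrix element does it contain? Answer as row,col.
4,5

L=18⇒gr=18>>2=4, th=18&3=2
[1]⇒row 4+0=4  col 2·2+1=5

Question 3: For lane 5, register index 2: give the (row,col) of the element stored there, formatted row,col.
9,2

lane 5->5/4=1, 5 mod 4=1
i=2  r:1+8->9  c:2·1+0->2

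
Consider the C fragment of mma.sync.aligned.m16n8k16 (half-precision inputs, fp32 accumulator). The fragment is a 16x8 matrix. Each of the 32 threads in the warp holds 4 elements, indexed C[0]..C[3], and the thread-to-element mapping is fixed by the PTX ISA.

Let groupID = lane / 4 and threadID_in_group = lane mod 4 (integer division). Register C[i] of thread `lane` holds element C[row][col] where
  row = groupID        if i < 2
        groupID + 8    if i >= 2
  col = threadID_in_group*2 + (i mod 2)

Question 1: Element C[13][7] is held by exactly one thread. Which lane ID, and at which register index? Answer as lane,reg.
r=13->g=5,rb=1  c=7->t=3,b0=1
L=5*4+3=23  i=1*2+1=3

23,3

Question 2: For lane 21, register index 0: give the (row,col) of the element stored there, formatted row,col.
L=21=>grp=21>>2=5, tig=21&3=1
[0]=>row 5+0=5  col 1·2+0=2

5,2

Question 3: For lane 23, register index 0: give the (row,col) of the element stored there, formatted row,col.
lane 23->23/4=5, 23 mod 4=3
i=0  r:5+0->5  c:2·3+0->6

5,6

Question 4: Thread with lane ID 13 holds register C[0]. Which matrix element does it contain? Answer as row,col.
3,2

L=13->g=13>>2=3, t=13&3=1
[0]->row 3+0=3  col 1·2+0=2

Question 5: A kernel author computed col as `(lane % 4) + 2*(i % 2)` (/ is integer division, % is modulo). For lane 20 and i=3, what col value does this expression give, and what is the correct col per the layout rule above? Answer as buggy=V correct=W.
`(lane % 4) + 2*(i % 2)`[20,3]->2
lane 20: gid=5 (20/4), tid=0 (20%4)
i=3: r=5+8=13, c=0*2+1=1
col: 2 vs 1

buggy=2 correct=1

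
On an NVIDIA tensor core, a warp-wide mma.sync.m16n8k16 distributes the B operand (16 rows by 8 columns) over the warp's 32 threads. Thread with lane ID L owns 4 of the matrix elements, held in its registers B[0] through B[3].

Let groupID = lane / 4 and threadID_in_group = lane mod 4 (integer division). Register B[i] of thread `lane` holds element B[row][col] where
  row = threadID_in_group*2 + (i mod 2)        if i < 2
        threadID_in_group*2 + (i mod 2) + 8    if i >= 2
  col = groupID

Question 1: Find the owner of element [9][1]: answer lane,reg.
c: 1->gid=1  r: 9->r8=1,tid=0,i&1=1
L=1*4+0=4  i=1*2+1=3

4,3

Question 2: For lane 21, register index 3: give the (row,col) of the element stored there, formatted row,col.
lane 21: grp=5 (21/4), tig=1 (21%4)
i=3: r=1*2+1+8=11, c=grp=5

11,5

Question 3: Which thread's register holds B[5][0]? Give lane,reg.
c=0⇒gr=0  r=5⇒Rb=0,th=2,odd=1
L=0*4+2=2  i=0*2+1=1

2,1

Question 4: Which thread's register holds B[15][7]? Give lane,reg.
c=7⇒gr=7  r=15⇒Rb=1,th=3,odd=1
L=7*4+3=31  i=1*2+1=3

31,3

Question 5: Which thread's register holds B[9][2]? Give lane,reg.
c: 2->gid=2  r: 9->r8=1,tid=0,i&1=1
L=2*4+0=8  i=1*2+1=3

8,3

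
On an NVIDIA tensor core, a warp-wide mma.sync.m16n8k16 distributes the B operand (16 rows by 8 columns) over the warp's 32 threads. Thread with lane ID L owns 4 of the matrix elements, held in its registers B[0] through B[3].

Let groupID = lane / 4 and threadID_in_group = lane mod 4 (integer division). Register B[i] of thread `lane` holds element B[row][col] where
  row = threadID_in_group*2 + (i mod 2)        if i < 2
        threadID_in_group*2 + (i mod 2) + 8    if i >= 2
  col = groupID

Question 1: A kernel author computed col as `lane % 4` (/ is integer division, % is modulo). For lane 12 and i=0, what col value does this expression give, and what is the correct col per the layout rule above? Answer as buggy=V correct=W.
`lane % 4`[12,0]->0
12: g=3,t=0
[0] (0*2+0+0,3) = (0,3)
col: 0 vs 3

buggy=0 correct=3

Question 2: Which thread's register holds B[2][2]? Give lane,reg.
c=2⇒gr=2  r=2⇒Rb=0,th=1,odd=0
L=2*4+1=9  i=0*2+0=0

9,0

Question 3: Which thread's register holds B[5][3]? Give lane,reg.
c:3=>grp=3  r:5=>rB=0,tig=2,lo=1
L=3*4+2=14  i=0*2+1=1

14,1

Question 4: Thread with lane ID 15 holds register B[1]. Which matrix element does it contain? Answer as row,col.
7,3

L=15→G=15>>2=3, T=15&3=3
[1]→row 3·2+1+0=7  col G=3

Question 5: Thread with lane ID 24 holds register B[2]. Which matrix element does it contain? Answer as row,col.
lane 24->24/4=6, 24 mod 4=0
i=2  r:2·0+0+8->8  c:6

8,6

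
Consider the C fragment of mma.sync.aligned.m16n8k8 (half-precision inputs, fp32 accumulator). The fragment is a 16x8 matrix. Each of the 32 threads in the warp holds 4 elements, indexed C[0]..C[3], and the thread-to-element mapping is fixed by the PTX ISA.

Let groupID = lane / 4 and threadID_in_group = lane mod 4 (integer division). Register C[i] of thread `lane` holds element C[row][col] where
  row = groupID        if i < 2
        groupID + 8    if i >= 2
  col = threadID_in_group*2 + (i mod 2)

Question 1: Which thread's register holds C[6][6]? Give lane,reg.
r: 6->gid=6,r8=0  c: 6->tid=3,i&1=0
L=6*4+3=27  i=0*2+0=0

27,0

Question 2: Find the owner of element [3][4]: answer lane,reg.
r=3->g=3,rb=0  c=4->t=2,b0=0
L=3*4+2=14  i=0*2+0=0

14,0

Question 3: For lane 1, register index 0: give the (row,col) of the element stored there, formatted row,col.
0,2

lane 1: gr=0 (1/4), th=1 (1%4)
i=0: r=0+0=0, c=1*2+0=2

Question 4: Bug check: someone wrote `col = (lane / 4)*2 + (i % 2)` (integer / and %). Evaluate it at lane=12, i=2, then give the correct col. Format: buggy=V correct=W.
`(lane / 4)*2 + (i % 2)`[12,2]⇒6
lane 12⇒12/4=3, 12 mod 4=0
i=2  r:3+8⇒11  c:2·0+0⇒0
col: 6 vs 0

buggy=6 correct=0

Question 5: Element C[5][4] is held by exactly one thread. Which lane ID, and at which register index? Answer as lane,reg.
r: 5->gid=5,r8=0  c: 4->tid=2,i&1=0
L=5*4+2=22  i=0*2+0=0

22,0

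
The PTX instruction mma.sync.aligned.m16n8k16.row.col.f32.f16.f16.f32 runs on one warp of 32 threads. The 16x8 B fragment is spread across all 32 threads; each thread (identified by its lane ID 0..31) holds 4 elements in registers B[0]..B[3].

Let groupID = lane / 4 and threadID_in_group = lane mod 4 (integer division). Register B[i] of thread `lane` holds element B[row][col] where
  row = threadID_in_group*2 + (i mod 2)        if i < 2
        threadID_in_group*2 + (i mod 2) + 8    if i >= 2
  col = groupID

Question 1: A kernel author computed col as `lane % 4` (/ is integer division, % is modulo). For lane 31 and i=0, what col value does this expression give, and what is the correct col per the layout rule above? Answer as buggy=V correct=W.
buggy=3 correct=7

`lane % 4`[31,0]->3
lane 31->31/4=7, 31 mod 4=3
i=0  r:2·3+0+0->6  c:7
col: 3 vs 7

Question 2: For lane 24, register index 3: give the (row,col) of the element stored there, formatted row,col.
9,6

lane 24->24/4=6, 24 mod 4=0
i=3  r:2·0+1+8->9  c:6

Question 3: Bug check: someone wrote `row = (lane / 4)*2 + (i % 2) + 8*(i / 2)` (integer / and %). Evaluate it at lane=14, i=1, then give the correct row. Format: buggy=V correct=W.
buggy=7 correct=5

`(lane / 4)*2 + (i % 2) + 8*(i / 2)`[14,1]⇒7
lane 14: gr=3 (14/4), th=2 (14%4)
i=1: r=2*2+1+0=5, c=gr=3
row: 7 vs 5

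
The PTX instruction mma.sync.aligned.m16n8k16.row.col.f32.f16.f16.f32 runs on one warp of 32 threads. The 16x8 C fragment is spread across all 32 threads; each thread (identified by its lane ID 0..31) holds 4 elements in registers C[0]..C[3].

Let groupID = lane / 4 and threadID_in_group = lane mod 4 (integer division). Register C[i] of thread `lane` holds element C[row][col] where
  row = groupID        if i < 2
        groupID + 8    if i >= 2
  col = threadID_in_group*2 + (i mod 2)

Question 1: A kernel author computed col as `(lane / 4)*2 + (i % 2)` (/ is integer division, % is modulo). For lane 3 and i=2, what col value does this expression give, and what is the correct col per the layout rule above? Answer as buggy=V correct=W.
`(lane / 4)*2 + (i % 2)`[3,2]→0
L=3→G=3>>2=0, T=3&3=3
[2]→row 0+8=8  col 3·2+0=6
col: 0 vs 6

buggy=0 correct=6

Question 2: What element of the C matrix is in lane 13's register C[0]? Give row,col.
lane 13⇒13/4=3, 13 mod 4=1
i=0  r:3+0⇒3  c:2·1+0⇒2

3,2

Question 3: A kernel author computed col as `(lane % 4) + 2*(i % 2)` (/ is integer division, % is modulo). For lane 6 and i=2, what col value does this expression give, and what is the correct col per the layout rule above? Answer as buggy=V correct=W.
`(lane % 4) + 2*(i % 2)`[6,2]->2
6: gid=1,tid=2
[2] (1+8,2*2+0) = (9,4)
col: 2 vs 4

buggy=2 correct=4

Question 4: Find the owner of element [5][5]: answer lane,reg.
r=5->g=5,rb=0  c=5->t=2,b0=1
L=5*4+2=22  i=0*2+1=1

22,1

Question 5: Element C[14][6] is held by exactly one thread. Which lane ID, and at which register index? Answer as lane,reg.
r: 14->gid=6,r8=1  c: 6->tid=3,i&1=0
L=6*4+3=27  i=1*2+0=2

27,2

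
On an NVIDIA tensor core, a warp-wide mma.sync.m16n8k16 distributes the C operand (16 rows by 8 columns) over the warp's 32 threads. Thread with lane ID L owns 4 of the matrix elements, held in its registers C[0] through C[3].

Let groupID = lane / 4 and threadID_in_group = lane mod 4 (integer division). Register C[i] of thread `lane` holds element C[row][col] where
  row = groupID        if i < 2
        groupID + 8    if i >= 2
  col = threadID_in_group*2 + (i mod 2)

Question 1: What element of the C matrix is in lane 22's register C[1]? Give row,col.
L=22⇒gr=22>>2=5, th=22&3=2
[1]⇒row 5+0=5  col 2·2+1=5

5,5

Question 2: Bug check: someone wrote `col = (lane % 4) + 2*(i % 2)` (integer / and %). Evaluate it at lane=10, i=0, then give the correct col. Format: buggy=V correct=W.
buggy=2 correct=4

`(lane % 4) + 2*(i % 2)`[10,0]→2
lane 10→10/4=2, 10 mod 4=2
i=0  r:2+0→2  c:2·2+0→4
col: 2 vs 4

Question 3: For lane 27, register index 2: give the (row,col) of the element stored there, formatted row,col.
lane 27: g=6 (27/4), t=3 (27%4)
i=2: r=6+8=14, c=3*2+0=6

14,6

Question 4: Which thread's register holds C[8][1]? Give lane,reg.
r=8->g=0,rb=1  c=1->t=0,b0=1
L=0*4+0=0  i=1*2+1=3

0,3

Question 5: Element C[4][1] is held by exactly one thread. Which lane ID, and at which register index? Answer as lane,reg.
16,1

r=4⇒gr=4,Rb=0  c=1⇒th=0,odd=1
L=4*4+0=16  i=0*2+1=1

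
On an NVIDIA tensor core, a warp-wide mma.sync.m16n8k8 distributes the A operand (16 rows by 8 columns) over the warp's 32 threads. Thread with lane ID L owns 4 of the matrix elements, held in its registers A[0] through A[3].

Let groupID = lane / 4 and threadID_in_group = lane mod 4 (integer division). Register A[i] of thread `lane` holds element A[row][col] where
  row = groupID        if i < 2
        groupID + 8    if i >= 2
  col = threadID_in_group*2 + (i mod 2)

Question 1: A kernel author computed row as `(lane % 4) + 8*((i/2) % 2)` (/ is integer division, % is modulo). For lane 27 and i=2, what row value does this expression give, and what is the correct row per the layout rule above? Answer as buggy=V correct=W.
buggy=11 correct=14

`(lane % 4) + 8*((i/2) % 2)`[27,2]=>11
lane 27: grp=6 (27/4), tig=3 (27%4)
i=2: r=6+8=14, c=3*2+0=6
row: 11 vs 14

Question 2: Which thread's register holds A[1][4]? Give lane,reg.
r=1->g=1,rb=0  c=4->t=2,b0=0
L=1*4+2=6  i=0*2+0=0

6,0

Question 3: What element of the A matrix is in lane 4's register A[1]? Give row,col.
1,1

4: grp=1,tig=0
[1] (1+0,0*2+1) = (1,1)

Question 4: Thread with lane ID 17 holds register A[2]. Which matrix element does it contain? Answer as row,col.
L=17⇒gr=17>>2=4, th=17&3=1
[2]⇒row 4+8=12  col 1·2+0=2

12,2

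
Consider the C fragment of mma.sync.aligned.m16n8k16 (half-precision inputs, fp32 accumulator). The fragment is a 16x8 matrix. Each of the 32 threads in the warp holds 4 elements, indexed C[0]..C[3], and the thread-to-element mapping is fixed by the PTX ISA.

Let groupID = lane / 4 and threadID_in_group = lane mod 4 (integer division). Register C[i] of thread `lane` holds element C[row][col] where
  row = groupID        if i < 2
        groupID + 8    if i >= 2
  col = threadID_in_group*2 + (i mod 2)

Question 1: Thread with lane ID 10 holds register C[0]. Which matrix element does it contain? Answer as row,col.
L=10⇒gr=10>>2=2, th=10&3=2
[0]⇒row 2+0=2  col 2·2+0=4

2,4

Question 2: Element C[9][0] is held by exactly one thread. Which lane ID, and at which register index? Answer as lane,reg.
r:9=>grp=1,rB=1  c:0=>tig=0,lo=0
L=1*4+0=4  i=1*2+0=2

4,2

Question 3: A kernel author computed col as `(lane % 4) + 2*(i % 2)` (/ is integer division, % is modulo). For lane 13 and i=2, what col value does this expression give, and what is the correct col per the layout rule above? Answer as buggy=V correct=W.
`(lane % 4) + 2*(i % 2)`[13,2]⇒1
lane 13⇒13/4=3, 13 mod 4=1
i=2  r:3+8⇒11  c:2·1+0⇒2
col: 1 vs 2

buggy=1 correct=2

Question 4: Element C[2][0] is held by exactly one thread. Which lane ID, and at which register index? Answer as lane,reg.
8,0

r=2→G=2,rhi=0  c=0→T=0,p=0
L=2*4+0=8  i=0*2+0=0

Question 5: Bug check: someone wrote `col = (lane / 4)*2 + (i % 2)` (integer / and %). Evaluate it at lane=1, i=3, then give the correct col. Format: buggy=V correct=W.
`(lane / 4)*2 + (i % 2)`[1,3]->1
1: gid=0,tid=1
[3] (0+8,1*2+1) = (8,3)
col: 1 vs 3

buggy=1 correct=3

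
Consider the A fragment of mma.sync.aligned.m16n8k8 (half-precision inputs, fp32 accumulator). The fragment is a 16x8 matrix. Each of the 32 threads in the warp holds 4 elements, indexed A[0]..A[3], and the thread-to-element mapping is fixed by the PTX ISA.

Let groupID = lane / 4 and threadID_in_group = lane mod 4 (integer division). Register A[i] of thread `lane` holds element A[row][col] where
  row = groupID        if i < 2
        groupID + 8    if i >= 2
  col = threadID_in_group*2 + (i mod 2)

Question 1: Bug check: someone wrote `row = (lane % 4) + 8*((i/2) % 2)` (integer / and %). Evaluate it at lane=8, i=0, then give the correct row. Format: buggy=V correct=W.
`(lane % 4) + 8*((i/2) % 2)`[8,0]->0
lane 8->8/4=2, 8 mod 4=0
i=0  r:2+0->2  c:2·0+0->0
row: 0 vs 2

buggy=0 correct=2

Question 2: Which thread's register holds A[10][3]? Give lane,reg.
9,3

r=10→G=2,rhi=1  c=3→T=1,p=1
L=2*4+1=9  i=1*2+1=3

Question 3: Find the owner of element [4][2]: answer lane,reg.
r=4→G=4,rhi=0  c=2→T=1,p=0
L=4*4+1=17  i=0*2+0=0

17,0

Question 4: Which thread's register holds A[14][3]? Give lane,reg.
25,3

r=14->g=6,rb=1  c=3->t=1,b0=1
L=6*4+1=25  i=1*2+1=3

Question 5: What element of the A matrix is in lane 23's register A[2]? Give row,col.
13,6

L=23⇒gr=23>>2=5, th=23&3=3
[2]⇒row 5+8=13  col 3·2+0=6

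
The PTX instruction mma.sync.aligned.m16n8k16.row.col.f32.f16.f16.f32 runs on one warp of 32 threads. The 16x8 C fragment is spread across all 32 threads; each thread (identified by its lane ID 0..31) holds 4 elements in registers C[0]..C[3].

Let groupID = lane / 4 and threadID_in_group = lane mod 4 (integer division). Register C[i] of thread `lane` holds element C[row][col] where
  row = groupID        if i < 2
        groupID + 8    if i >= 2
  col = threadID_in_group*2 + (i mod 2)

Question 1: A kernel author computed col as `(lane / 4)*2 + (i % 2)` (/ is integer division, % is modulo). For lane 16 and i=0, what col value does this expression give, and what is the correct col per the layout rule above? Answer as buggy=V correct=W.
`(lane / 4)*2 + (i % 2)`[16,0]⇒8
lane 16: gr=4 (16/4), th=0 (16%4)
i=0: r=4+0=4, c=0*2+0=0
col: 8 vs 0

buggy=8 correct=0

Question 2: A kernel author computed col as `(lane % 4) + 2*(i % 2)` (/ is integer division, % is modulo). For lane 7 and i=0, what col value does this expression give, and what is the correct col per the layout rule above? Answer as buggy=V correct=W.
buggy=3 correct=6

`(lane % 4) + 2*(i % 2)`[7,0]⇒3
lane 7: gr=1 (7/4), th=3 (7%4)
i=0: r=1+0=1, c=3*2+0=6
col: 3 vs 6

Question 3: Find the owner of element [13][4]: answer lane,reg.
22,2

r:13=>grp=5,rB=1  c:4=>tig=2,lo=0
L=5*4+2=22  i=1*2+0=2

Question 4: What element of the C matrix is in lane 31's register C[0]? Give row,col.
7,6

L=31⇒gr=31>>2=7, th=31&3=3
[0]⇒row 7+0=7  col 3·2+0=6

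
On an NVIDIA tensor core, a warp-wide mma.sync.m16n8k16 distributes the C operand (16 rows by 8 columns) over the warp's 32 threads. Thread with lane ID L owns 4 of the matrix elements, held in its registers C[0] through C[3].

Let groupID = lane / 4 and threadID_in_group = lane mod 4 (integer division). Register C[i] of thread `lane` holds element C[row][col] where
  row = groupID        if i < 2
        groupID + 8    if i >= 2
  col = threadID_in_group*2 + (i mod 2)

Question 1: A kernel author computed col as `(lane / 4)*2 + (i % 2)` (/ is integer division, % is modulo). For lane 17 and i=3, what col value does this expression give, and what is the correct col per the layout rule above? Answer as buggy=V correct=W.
`(lane / 4)*2 + (i % 2)`[17,3]→9
17: G=4,T=1
[3] (4+8,1*2+1) = (12,3)
col: 9 vs 3

buggy=9 correct=3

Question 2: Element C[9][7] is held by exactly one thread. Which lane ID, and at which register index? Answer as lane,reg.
7,3

r:9=>grp=1,rB=1  c:7=>tig=3,lo=1
L=1*4+3=7  i=1*2+1=3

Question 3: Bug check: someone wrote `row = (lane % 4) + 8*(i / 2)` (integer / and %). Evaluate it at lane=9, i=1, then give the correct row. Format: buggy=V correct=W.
buggy=1 correct=2

`(lane % 4) + 8*(i / 2)`[9,1]=>1
9: grp=2,tig=1
[1] (2+0,1*2+1) = (2,3)
row: 1 vs 2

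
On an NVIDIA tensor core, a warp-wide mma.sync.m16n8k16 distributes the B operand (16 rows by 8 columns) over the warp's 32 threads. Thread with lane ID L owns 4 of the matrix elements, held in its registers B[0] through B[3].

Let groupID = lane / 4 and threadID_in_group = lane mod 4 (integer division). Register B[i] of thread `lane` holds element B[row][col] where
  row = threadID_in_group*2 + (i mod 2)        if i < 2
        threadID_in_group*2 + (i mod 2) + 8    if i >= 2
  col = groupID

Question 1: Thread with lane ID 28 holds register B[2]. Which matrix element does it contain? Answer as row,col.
8,7

lane 28: gr=7 (28/4), th=0 (28%4)
i=2: r=0*2+0+8=8, c=gr=7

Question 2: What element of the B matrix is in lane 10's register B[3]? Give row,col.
10: grp=2,tig=2
[3] (2*2+1+8,2) = (13,2)

13,2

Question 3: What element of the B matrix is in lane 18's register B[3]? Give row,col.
13,4

L=18→G=18>>2=4, T=18&3=2
[3]→row 2·2+1+8=13  col G=4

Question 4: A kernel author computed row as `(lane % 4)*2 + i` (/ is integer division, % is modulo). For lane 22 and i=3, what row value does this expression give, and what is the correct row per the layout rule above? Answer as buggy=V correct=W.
buggy=7 correct=13

`(lane % 4)*2 + i`[22,3]→7
L=22→G=22>>2=5, T=22&3=2
[3]→row 2·2+1+8=13  col G=5
row: 7 vs 13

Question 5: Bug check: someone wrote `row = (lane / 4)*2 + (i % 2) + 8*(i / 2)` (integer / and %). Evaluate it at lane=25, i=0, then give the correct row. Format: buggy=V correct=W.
`(lane / 4)*2 + (i % 2) + 8*(i / 2)`[25,0]->12
L=25->g=25>>2=6, t=25&3=1
[0]->row 1·2+0+0=2  col g=6
row: 12 vs 2

buggy=12 correct=2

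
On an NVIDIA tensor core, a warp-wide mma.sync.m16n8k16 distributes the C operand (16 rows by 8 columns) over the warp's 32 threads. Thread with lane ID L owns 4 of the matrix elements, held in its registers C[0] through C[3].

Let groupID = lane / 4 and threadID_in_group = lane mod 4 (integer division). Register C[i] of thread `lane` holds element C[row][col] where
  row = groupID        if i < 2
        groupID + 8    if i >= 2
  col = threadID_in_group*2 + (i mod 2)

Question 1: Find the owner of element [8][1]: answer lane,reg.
r: 8->gid=0,r8=1  c: 1->tid=0,i&1=1
L=0*4+0=0  i=1*2+1=3

0,3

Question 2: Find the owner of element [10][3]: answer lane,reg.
r=10→G=2,rhi=1  c=3→T=1,p=1
L=2*4+1=9  i=1*2+1=3

9,3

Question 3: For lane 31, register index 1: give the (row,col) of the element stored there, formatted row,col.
7,7

lane 31: G=7 (31/4), T=3 (31%4)
i=1: r=7+0=7, c=3*2+1=7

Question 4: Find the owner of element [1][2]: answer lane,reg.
r: 1->gid=1,r8=0  c: 2->tid=1,i&1=0
L=1*4+1=5  i=0*2+0=0

5,0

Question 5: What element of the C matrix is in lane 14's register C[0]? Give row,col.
lane 14⇒14/4=3, 14 mod 4=2
i=0  r:3+0⇒3  c:2·2+0⇒4

3,4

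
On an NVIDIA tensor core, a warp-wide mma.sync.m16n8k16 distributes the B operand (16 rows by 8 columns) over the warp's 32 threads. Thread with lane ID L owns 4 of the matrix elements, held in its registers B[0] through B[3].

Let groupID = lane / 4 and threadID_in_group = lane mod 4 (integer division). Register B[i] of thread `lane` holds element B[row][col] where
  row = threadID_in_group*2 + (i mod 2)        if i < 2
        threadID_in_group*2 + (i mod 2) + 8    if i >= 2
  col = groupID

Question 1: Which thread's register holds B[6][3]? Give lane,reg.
c=3⇒gr=3  r=6⇒Rb=0,th=3,odd=0
L=3*4+3=15  i=0*2+0=0

15,0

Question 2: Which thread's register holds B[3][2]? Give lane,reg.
c=2->g=2  r=3->rb=0,t=1,b0=1
L=2*4+1=9  i=0*2+1=1

9,1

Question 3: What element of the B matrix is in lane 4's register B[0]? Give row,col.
0,1

4: G=1,T=0
[0] (0*2+0+0,1) = (0,1)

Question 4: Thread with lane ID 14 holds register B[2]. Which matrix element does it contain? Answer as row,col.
12,3

lane 14: G=3 (14/4), T=2 (14%4)
i=2: r=2*2+0+8=12, c=G=3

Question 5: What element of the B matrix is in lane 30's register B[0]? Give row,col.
4,7

30: gr=7,th=2
[0] (2*2+0+0,7) = (4,7)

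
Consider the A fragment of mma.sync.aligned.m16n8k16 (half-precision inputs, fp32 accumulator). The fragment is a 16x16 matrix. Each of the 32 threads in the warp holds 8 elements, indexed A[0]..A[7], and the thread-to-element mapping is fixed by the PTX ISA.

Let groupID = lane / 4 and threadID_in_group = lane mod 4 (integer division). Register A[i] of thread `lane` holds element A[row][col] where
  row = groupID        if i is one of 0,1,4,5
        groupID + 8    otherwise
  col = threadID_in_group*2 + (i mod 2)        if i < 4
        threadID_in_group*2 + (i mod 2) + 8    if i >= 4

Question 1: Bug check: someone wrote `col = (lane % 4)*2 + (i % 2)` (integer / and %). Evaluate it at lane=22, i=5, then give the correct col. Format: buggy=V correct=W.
`(lane % 4)*2 + (i % 2)`[22,5]->5
22: g=5,t=2
[5] (5+0,2*2+1+8) = (5,13)
col: 5 vs 13

buggy=5 correct=13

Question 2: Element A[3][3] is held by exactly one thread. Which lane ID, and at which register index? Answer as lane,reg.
13,1

r=3→G=3,rhi=0  c=3→chi=0,T=1,p=1
L=3*4+1=13  i=0*4+0*2+1=1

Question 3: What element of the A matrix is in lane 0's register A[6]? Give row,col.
lane 0: gid=0 (0/4), tid=0 (0%4)
i=6: r=0+8=8, c=0*2+0+8=8

8,8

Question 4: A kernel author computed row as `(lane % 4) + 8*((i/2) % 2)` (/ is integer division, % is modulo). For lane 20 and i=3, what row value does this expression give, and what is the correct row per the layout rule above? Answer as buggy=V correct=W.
buggy=8 correct=13

`(lane % 4) + 8*((i/2) % 2)`[20,3]->8
lane 20: gid=5 (20/4), tid=0 (20%4)
i=3: r=5+8=13, c=0*2+1+0=1
row: 8 vs 13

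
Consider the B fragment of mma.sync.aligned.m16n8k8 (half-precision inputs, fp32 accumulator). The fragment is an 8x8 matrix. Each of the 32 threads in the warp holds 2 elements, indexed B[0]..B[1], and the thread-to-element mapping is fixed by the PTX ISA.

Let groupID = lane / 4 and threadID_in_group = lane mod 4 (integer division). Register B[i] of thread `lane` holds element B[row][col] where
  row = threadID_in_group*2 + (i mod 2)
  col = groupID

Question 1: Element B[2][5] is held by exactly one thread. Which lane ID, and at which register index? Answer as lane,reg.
21,0

c=5⇒gr=5  r=2⇒th=1,odd=0
L=5*4+1=21  i=0=0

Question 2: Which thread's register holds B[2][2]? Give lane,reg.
9,0

c=2→G=2  r=2→T=1,p=0
L=2*4+1=9  i=0=0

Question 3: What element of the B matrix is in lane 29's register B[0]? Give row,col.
2,7

lane 29: g=7 (29/4), t=1 (29%4)
i=0: r=1*2+0=2, c=g=7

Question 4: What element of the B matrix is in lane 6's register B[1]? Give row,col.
lane 6: grp=1 (6/4), tig=2 (6%4)
i=1: r=2*2+1=5, c=grp=1

5,1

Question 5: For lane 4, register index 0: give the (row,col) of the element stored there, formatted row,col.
0,1

4: gid=1,tid=0
[0] (0*2+0,1) = (0,1)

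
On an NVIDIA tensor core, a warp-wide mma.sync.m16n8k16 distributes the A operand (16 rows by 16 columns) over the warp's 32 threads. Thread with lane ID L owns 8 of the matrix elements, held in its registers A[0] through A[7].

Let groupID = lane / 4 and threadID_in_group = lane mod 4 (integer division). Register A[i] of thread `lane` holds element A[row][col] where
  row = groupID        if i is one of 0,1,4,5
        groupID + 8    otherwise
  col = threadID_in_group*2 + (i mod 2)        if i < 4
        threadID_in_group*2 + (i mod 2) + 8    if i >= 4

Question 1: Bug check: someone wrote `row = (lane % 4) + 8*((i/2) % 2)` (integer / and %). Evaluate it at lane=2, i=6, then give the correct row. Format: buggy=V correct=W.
`(lane % 4) + 8*((i/2) % 2)`[2,6]⇒10
lane 2: gr=0 (2/4), th=2 (2%4)
i=6: r=0+8=8, c=2*2+0+8=12
row: 10 vs 8

buggy=10 correct=8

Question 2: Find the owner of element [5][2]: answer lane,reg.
r=5⇒gr=5,Rb=0  c=2⇒Cb=0,th=1,odd=0
L=5*4+1=21  i=0*4+0*2+0=0

21,0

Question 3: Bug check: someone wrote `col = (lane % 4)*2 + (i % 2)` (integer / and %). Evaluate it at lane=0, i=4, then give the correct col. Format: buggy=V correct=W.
`(lane % 4)*2 + (i % 2)`[0,4]→0
lane 0: G=0 (0/4), T=0 (0%4)
i=4: r=0+0=0, c=0*2+0+8=8
col: 0 vs 8

buggy=0 correct=8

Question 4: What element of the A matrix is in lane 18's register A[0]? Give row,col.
4,4

lane 18: G=4 (18/4), T=2 (18%4)
i=0: r=4+0=4, c=2*2+0+0=4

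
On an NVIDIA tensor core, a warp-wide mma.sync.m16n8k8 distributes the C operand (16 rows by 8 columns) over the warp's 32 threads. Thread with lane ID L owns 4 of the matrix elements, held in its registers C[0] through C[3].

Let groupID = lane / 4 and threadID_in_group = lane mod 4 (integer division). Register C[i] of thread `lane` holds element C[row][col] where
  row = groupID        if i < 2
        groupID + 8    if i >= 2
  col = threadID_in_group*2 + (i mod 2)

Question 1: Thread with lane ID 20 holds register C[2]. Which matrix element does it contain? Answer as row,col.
13,0

20: G=5,T=0
[2] (5+8,0*2+0) = (13,0)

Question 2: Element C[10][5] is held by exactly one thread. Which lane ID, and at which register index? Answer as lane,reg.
r=10->g=2,rb=1  c=5->t=2,b0=1
L=2*4+2=10  i=1*2+1=3

10,3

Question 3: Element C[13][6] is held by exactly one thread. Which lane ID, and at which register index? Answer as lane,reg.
r=13→G=5,rhi=1  c=6→T=3,p=0
L=5*4+3=23  i=1*2+0=2

23,2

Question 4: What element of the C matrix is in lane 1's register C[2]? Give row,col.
8,2

lane 1→1/4=0, 1 mod 4=1
i=2  r:0+8→8  c:2·1+0→2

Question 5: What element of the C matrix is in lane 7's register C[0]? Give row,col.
1,6

lane 7: g=1 (7/4), t=3 (7%4)
i=0: r=1+0=1, c=3*2+0=6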